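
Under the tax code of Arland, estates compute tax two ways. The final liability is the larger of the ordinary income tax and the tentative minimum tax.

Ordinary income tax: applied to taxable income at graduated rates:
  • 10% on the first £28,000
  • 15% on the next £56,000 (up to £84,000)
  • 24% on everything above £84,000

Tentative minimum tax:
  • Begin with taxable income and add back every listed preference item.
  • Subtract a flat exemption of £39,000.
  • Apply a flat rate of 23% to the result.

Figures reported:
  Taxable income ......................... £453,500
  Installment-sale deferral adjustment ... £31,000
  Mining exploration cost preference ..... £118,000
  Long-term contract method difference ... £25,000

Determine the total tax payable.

£135,355

Ordinary income tax:
  £28,000 × 10% = £2,800
  £56,000 × 15% = £8,400
  £369,500 × 24% = £88,680
  → £99,880

Tentative minimum tax:
  Adjusted income: £453,500 + £31,000 + £118,000 + £25,000 = £627,500
  Less exemption £39,000 → base £588,500
  £588,500 × 23% = £135,355

£135,355 > £99,880, so the tentative minimum tax is the binding amount.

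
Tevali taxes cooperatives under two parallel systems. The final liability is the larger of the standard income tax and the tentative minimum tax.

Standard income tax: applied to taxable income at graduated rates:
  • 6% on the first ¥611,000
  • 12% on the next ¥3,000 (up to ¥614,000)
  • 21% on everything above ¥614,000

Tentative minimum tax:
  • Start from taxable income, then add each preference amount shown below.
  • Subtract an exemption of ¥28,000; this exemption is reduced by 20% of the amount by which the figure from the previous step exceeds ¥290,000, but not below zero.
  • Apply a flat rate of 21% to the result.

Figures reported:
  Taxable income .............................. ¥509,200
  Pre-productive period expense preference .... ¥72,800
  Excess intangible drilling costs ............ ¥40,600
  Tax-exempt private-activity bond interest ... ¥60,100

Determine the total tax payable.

Standard income tax:
  ¥509,200 × 6% = ¥30,552

Tentative minimum tax:
  Adjusted income: ¥509,200 + ¥72,800 + ¥40,600 + ¥60,100 = ¥682,700
  Exemption: 20% × (¥682,700 − ¥290,000) = ¥78,540 ≥ ¥28,000, so the exemption is fully phased out
  Base: ¥682,700 − ¥0 = ¥682,700
  ¥682,700 × 21% = ¥143,367

¥143,367 > ¥30,552, so the tentative minimum tax is the binding amount.

¥143,367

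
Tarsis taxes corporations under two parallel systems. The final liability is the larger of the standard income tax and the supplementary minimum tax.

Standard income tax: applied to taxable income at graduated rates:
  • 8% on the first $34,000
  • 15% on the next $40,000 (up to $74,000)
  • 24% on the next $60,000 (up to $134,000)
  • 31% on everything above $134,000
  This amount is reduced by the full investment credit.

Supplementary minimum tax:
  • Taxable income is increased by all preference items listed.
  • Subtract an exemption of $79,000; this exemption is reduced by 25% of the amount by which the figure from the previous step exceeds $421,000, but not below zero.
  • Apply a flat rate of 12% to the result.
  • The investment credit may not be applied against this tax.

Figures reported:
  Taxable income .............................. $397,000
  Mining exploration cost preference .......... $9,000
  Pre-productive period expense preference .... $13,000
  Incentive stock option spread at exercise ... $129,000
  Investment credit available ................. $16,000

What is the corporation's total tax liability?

$88,650

Supplementary minimum tax:
  Adjusted income: $397,000 + $9,000 + $13,000 + $129,000 = $548,000
  Exemption: $79,000 − 25% × ($548,000 − $421,000) = $79,000 − $31,750 = $47,250
  Base: $548,000 − $47,250 = $500,750
  $500,750 × 12% = $60,090

Standard income tax:
  $34,000 × 8% = $2,720
  $40,000 × 15% = $6,000
  $60,000 × 24% = $14,400
  $263,000 × 31% = $81,530
  → $104,650
  Less investment credit $16,000 → $88,650

$88,650 > $60,090, so the standard income tax governs.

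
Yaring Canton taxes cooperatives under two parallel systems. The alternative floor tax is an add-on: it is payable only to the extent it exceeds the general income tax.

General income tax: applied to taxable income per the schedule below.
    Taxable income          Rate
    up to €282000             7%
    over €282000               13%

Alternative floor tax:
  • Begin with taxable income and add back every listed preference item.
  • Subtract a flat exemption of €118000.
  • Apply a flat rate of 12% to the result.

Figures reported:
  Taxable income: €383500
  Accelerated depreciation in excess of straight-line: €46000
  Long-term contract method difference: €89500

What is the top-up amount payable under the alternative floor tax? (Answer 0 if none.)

Alternative floor tax:
  Adjusted income: €383500 + €46000 + €89500 = €519000
  Less exemption €118000 → base €401000
  €401000 × 12% = €48120

General income tax:
  €282000 × 7% = €19740
  €101500 × 13% = €13195
  → €32935

Excess of alternative floor tax over general income tax: €48120 − €32935 = €15185.

€15185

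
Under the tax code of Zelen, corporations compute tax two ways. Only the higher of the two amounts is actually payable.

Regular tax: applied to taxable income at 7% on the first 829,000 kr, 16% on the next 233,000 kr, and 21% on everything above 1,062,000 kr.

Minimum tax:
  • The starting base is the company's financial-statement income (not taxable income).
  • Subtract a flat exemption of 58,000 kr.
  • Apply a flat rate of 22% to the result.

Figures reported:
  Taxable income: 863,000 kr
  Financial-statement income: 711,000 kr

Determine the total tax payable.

Regular tax:
  829,000 kr × 7% = 58,030 kr
  34,000 kr × 16% = 5,440 kr
  → 63,470 kr

Minimum tax:
  Base (financial-statement income): 711,000 kr
  Less exemption 58,000 kr → base 653,000 kr
  653,000 kr × 22% = 143,660 kr

143,660 kr > 63,470 kr, so the minimum tax is the binding amount.

143,660 kr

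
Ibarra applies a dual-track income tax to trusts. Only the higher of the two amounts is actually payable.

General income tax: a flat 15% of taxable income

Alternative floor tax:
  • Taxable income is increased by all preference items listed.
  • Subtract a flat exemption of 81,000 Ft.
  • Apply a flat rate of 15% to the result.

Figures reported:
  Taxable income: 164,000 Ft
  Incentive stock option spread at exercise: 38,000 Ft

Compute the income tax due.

24,600 Ft

Alternative floor tax:
  Adjusted income: 164,000 Ft + 38,000 Ft = 202,000 Ft
  Less exemption 81,000 Ft → base 121,000 Ft
  121,000 Ft × 15% = 18,150 Ft

General income tax:
  164,000 Ft × 15% = 24,600 Ft

24,600 Ft > 18,150 Ft, so the general income tax governs.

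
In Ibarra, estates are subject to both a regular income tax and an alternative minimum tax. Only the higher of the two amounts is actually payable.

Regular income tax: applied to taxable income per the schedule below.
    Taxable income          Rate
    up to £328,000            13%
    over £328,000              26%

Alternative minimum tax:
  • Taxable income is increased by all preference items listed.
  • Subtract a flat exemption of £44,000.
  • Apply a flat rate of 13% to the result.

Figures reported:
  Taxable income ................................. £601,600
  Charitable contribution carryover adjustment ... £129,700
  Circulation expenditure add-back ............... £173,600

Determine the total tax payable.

£113,776

Regular income tax:
  £328,000 × 13% = £42,640
  £273,600 × 26% = £71,136
  → £113,776

Alternative minimum tax:
  Adjusted income: £601,600 + £129,700 + £173,600 = £904,900
  Less exemption £44,000 → base £860,900
  £860,900 × 13% = £111,917

£113,776 > £111,917, so the regular income tax governs.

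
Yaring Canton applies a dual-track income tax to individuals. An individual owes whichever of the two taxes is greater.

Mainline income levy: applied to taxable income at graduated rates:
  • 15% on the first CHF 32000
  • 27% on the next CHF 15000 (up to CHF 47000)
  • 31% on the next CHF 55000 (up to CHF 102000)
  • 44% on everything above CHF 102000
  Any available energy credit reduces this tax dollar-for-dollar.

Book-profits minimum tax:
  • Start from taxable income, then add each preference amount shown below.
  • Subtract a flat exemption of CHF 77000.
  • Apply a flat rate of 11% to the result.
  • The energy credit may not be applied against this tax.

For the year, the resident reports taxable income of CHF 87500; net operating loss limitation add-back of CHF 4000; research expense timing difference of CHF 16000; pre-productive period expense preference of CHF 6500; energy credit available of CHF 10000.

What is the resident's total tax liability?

Mainline income levy:
  CHF 32000 × 15% = CHF 4800
  CHF 15000 × 27% = CHF 4050
  CHF 40500 × 31% = CHF 12555
  → CHF 21405
  Less energy credit CHF 10000 → CHF 11405

Book-profits minimum tax:
  Adjusted income: CHF 87500 + CHF 4000 + CHF 16000 + CHF 6500 = CHF 114000
  Less exemption CHF 77000 → base CHF 37000
  CHF 37000 × 11% = CHF 4070

CHF 11405 > CHF 4070, so the mainline income levy governs.

CHF 11405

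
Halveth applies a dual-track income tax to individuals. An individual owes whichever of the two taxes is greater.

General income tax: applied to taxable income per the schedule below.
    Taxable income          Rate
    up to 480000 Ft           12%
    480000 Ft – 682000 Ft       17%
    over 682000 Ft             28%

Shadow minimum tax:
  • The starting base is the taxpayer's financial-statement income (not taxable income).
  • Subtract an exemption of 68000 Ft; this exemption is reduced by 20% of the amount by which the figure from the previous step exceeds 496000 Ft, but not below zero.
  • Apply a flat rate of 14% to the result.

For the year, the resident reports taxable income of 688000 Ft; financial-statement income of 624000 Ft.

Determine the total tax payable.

93620 Ft

Shadow minimum tax:
  Base (financial-statement income): 624000 Ft
  Exemption: 68000 Ft − 20% × (624000 Ft − 496000 Ft) = 68000 Ft − 25600 Ft = 42400 Ft
  Base: 624000 Ft − 42400 Ft = 581600 Ft
  581600 Ft × 14% = 81424 Ft

General income tax:
  480000 Ft × 12% = 57600 Ft
  202000 Ft × 17% = 34340 Ft
  6000 Ft × 28% = 1680 Ft
  → 93620 Ft

93620 Ft > 81424 Ft, so the general income tax governs.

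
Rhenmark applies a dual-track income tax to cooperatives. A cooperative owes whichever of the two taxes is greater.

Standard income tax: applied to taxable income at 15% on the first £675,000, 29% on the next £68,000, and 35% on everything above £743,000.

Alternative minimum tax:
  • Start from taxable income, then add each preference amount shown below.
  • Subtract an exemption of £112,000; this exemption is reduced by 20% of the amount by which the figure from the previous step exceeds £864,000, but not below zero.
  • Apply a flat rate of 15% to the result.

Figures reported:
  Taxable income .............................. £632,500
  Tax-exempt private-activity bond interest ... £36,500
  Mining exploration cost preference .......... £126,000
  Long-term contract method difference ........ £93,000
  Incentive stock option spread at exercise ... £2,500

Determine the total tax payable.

Alternative minimum tax:
  Adjusted income: £632,500 + £36,500 + £126,000 + £93,000 + £2,500 = £890,500
  Exemption: £112,000 − 20% × (£890,500 − £864,000) = £112,000 − £5,300 = £106,700
  Base: £890,500 − £106,700 = £783,800
  £783,800 × 15% = £117,570

Standard income tax:
  £632,500 × 15% = £94,875

£117,570 > £94,875, so the alternative minimum tax is the binding amount.

£117,570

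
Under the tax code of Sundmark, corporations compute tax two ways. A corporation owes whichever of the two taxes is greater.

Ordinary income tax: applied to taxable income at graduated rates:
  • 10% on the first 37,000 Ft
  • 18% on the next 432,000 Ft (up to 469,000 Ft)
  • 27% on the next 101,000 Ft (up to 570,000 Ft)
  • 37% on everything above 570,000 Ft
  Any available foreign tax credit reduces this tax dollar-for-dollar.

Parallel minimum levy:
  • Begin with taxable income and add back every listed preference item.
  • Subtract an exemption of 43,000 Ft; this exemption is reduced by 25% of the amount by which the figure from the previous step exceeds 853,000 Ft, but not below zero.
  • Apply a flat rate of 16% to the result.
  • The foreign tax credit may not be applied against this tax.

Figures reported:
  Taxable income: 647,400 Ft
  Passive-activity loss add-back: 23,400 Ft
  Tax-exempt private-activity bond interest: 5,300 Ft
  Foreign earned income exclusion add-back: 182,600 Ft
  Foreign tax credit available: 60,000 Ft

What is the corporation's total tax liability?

Ordinary income tax:
  37,000 Ft × 10% = 3,700 Ft
  432,000 Ft × 18% = 77,760 Ft
  101,000 Ft × 27% = 27,270 Ft
  77,400 Ft × 37% = 28,638 Ft
  → 137,368 Ft
  Less foreign tax credit 60,000 Ft → 77,368 Ft

Parallel minimum levy:
  Adjusted income: 647,400 Ft + 23,400 Ft + 5,300 Ft + 182,600 Ft = 858,700 Ft
  Exemption: 43,000 Ft − 25% × (858,700 Ft − 853,000 Ft) = 43,000 Ft − 1,425 Ft = 41,575 Ft
  Base: 858,700 Ft − 41,575 Ft = 817,125 Ft
  817,125 Ft × 16% = 130,740 Ft

130,740 Ft > 77,368 Ft, so the parallel minimum levy is the binding amount.

130,740 Ft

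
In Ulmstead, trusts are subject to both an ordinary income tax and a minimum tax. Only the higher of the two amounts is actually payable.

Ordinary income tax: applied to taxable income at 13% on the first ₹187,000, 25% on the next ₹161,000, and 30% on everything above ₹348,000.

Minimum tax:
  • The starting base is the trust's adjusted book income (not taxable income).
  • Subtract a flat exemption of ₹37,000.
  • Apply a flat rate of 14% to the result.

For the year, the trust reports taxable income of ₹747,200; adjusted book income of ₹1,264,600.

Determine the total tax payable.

Ordinary income tax:
  ₹187,000 × 13% = ₹24,310
  ₹161,000 × 25% = ₹40,250
  ₹399,200 × 30% = ₹119,760
  → ₹184,320

Minimum tax:
  Base (adjusted book income): ₹1,264,600
  Less exemption ₹37,000 → base ₹1,227,600
  ₹1,227,600 × 14% = ₹171,864

₹184,320 > ₹171,864, so the ordinary income tax governs.

₹184,320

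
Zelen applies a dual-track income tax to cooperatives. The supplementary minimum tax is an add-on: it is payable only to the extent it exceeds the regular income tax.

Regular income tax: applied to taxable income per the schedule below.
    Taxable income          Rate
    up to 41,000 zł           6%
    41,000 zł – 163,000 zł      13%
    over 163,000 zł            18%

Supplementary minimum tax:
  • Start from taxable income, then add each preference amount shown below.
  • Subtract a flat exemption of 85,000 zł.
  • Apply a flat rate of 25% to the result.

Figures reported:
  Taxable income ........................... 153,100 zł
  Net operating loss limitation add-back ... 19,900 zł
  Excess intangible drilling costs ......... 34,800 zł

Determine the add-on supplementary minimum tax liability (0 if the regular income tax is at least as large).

Supplementary minimum tax:
  Adjusted income: 153,100 zł + 19,900 zł + 34,800 zł = 207,800 zł
  Less exemption 85,000 zł → base 122,800 zł
  122,800 zł × 25% = 30,700 zł

Regular income tax:
  41,000 zł × 6% = 2,460 zł
  112,100 zł × 13% = 14,573 zł
  → 17,033 zł

Excess of supplementary minimum tax over regular income tax: 30,700 zł − 17,033 zł = 13,667 zł.

13,667 zł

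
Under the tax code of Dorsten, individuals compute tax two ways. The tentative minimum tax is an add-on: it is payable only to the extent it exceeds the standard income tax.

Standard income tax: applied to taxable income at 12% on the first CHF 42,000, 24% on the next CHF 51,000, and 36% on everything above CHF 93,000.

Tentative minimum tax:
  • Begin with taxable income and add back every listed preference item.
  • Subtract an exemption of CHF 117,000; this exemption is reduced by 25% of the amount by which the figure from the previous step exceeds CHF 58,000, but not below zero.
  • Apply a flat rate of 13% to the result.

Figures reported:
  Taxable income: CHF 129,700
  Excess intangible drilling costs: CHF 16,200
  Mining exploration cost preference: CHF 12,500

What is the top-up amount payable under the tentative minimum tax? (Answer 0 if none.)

CHF 0

Standard income tax:
  CHF 42,000 × 12% = CHF 5,040
  CHF 51,000 × 24% = CHF 12,240
  CHF 36,700 × 36% = CHF 13,212
  → CHF 30,492

Tentative minimum tax:
  Adjusted income: CHF 129,700 + CHF 16,200 + CHF 12,500 = CHF 158,400
  Exemption: CHF 117,000 − 25% × (CHF 158,400 − CHF 58,000) = CHF 117,000 − CHF 25,100 = CHF 91,900
  Base: CHF 158,400 − CHF 91,900 = CHF 66,500
  CHF 66,500 × 13% = CHF 8,645

CHF 8,645 ≤ CHF 30,492, so no add-on is due.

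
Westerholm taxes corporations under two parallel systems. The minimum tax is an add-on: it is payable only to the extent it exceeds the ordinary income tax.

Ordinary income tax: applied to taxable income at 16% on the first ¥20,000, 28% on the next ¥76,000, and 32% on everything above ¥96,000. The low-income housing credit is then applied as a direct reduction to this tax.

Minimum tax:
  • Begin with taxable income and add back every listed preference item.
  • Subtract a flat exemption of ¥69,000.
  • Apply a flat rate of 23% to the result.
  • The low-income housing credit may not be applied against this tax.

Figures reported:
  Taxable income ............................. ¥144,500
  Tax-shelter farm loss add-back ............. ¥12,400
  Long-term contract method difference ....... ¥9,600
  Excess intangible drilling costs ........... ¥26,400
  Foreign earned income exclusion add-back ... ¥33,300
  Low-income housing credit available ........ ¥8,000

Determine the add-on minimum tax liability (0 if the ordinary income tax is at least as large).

Ordinary income tax:
  ¥20,000 × 16% = ¥3,200
  ¥76,000 × 28% = ¥21,280
  ¥48,500 × 32% = ¥15,520
  → ¥40,000
  Less low-income housing credit ¥8,000 → ¥32,000

Minimum tax:
  Adjusted income: ¥144,500 + ¥12,400 + ¥9,600 + ¥26,400 + ¥33,300 = ¥226,200
  Less exemption ¥69,000 → base ¥157,200
  ¥157,200 × 23% = ¥36,156

Excess of minimum tax over ordinary income tax: ¥36,156 − ¥32,000 = ¥4,156.

¥4,156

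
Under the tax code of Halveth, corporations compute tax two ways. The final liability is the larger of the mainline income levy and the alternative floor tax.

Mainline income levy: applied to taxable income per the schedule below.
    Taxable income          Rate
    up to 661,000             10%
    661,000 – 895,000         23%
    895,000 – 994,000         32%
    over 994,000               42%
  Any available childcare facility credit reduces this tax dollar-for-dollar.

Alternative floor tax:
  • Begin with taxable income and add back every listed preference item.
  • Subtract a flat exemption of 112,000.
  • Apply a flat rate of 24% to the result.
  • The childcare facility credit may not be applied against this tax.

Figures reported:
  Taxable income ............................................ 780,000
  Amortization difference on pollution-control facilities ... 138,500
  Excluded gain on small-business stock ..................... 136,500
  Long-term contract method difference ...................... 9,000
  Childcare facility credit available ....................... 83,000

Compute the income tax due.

Mainline income levy:
  661,000 × 10% = 66,100
  119,000 × 23% = 27,370
  → 93,470
  Less childcare facility credit 83,000 → 10,470

Alternative floor tax:
  Adjusted income: 780,000 + 138,500 + 136,500 + 9,000 = 1,064,000
  Less exemption 112,000 → base 952,000
  952,000 × 24% = 228,480

228,480 > 10,470, so the alternative floor tax is the binding amount.

228,480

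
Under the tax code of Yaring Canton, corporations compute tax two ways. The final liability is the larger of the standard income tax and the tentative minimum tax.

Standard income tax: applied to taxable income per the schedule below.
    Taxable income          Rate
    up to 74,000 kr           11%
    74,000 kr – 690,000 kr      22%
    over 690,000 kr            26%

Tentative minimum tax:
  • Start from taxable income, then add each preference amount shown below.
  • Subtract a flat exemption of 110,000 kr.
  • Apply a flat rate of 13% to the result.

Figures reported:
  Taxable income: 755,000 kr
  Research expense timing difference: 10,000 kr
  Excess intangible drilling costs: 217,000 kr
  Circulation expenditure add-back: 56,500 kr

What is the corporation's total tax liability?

Standard income tax:
  74,000 kr × 11% = 8,140 kr
  616,000 kr × 22% = 135,520 kr
  65,000 kr × 26% = 16,900 kr
  → 160,560 kr

Tentative minimum tax:
  Adjusted income: 755,000 kr + 10,000 kr + 217,000 kr + 56,500 kr = 1,038,500 kr
  Less exemption 110,000 kr → base 928,500 kr
  928,500 kr × 13% = 120,705 kr

160,560 kr > 120,705 kr, so the standard income tax governs.

160,560 kr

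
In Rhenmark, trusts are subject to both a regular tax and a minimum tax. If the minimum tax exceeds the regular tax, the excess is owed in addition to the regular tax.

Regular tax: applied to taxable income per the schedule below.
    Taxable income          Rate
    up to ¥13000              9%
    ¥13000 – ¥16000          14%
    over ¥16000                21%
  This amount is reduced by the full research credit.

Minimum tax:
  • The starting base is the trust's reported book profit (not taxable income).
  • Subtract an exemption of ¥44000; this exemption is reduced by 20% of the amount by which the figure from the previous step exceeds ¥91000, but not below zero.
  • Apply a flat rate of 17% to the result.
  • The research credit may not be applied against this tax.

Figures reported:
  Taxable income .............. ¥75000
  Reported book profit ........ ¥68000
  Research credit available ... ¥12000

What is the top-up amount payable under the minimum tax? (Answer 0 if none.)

Minimum tax:
  Base (reported book profit): ¥68000
  Exemption: ¥68000 ≤ ¥91000, so full ¥44000 applies
  Base: ¥68000 − ¥44000 = ¥24000
  ¥24000 × 17% = ¥4080

Regular tax:
  ¥13000 × 9% = ¥1170
  ¥3000 × 14% = ¥420
  ¥59000 × 21% = ¥12390
  → ¥13980
  Less research credit ¥12000 → ¥1980

Excess of minimum tax over regular tax: ¥4080 − ¥1980 = ¥2100.

¥2100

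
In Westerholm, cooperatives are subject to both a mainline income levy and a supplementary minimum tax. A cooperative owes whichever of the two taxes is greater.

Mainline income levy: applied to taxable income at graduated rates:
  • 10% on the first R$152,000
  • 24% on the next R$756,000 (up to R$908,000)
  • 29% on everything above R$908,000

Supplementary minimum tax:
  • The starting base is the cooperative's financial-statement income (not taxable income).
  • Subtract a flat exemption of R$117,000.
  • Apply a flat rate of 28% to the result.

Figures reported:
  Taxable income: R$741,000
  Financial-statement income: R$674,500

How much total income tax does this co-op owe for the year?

R$156,560

Mainline income levy:
  R$152,000 × 10% = R$15,200
  R$589,000 × 24% = R$141,360
  → R$156,560

Supplementary minimum tax:
  Base (financial-statement income): R$674,500
  Less exemption R$117,000 → base R$557,500
  R$557,500 × 28% = R$156,100

R$156,560 > R$156,100, so the mainline income levy governs.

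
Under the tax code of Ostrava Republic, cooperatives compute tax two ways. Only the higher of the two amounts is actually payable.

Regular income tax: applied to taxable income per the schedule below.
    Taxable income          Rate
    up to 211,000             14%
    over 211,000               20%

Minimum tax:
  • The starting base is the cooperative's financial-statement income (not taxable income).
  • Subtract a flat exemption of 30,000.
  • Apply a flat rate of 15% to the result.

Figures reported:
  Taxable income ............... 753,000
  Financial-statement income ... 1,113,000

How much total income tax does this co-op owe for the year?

162,450

Regular income tax:
  211,000 × 14% = 29,540
  542,000 × 20% = 108,400
  → 137,940

Minimum tax:
  Base (financial-statement income): 1,113,000
  Less exemption 30,000 → base 1,083,000
  1,083,000 × 15% = 162,450

162,450 > 137,940, so the minimum tax is the binding amount.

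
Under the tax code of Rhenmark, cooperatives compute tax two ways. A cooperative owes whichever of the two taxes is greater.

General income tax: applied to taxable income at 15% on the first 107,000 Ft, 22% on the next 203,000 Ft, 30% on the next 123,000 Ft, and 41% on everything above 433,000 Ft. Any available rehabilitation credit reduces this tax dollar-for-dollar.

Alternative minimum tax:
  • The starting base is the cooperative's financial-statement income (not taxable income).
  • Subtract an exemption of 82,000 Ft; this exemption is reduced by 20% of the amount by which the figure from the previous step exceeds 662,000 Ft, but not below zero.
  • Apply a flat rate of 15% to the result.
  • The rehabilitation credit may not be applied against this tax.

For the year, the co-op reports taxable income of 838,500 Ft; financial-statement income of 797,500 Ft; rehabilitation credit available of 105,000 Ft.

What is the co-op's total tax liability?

General income tax:
  107,000 Ft × 15% = 16,050 Ft
  203,000 Ft × 22% = 44,660 Ft
  123,000 Ft × 30% = 36,900 Ft
  405,500 Ft × 41% = 166,255 Ft
  → 263,865 Ft
  Less rehabilitation credit 105,000 Ft → 158,865 Ft

Alternative minimum tax:
  Base (financial-statement income): 797,500 Ft
  Exemption: 82,000 Ft − 20% × (797,500 Ft − 662,000 Ft) = 82,000 Ft − 27,100 Ft = 54,900 Ft
  Base: 797,500 Ft − 54,900 Ft = 742,600 Ft
  742,600 Ft × 15% = 111,390 Ft

158,865 Ft > 111,390 Ft, so the general income tax governs.

158,865 Ft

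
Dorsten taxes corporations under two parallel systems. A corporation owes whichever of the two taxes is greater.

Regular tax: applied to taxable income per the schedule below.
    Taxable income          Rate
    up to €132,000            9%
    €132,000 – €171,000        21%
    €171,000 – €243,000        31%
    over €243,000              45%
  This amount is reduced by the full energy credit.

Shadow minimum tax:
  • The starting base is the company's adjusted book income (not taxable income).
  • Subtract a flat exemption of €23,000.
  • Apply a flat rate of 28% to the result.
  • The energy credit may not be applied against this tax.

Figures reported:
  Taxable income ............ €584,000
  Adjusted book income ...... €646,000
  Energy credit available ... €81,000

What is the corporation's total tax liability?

Shadow minimum tax:
  Base (adjusted book income): €646,000
  Less exemption €23,000 → base €623,000
  €623,000 × 28% = €174,440

Regular tax:
  €132,000 × 9% = €11,880
  €39,000 × 21% = €8,190
  €72,000 × 31% = €22,320
  €341,000 × 45% = €153,450
  → €195,840
  Less energy credit €81,000 → €114,840

€174,440 > €114,840, so the shadow minimum tax is the binding amount.

€174,440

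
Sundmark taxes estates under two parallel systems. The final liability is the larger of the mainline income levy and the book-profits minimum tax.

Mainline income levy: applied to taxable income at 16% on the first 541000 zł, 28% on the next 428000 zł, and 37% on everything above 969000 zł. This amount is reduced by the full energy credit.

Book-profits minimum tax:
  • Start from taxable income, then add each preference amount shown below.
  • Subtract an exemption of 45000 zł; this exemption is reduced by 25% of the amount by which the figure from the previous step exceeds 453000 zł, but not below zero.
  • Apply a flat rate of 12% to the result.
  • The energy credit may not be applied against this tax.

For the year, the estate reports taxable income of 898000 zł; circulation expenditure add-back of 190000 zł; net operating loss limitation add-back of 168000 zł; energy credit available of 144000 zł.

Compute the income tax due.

150720 zł

Book-profits minimum tax:
  Adjusted income: 898000 zł + 190000 zł + 168000 zł = 1256000 zł
  Exemption: 25% × (1256000 zł − 453000 zł) = 200750 zł ≥ 45000 zł, so the exemption is fully phased out
  Base: 1256000 zł − 0 zł = 1256000 zł
  1256000 zł × 12% = 150720 zł

Mainline income levy:
  541000 zł × 16% = 86560 zł
  357000 zł × 28% = 99960 zł
  → 186520 zł
  Less energy credit 144000 zł → 42520 zł

150720 zł > 42520 zł, so the book-profits minimum tax is the binding amount.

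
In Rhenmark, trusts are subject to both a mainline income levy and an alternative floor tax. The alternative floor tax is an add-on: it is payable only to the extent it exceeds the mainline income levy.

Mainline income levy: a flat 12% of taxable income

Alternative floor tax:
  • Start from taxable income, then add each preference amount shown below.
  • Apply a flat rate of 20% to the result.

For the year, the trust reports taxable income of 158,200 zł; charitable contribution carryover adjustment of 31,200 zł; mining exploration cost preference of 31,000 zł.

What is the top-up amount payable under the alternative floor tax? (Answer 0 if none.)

Alternative floor tax:
  Adjusted income: 158,200 zł + 31,200 zł + 31,000 zł = 220,400 zł
  220,400 zł × 20% = 44,080 zł

Mainline income levy:
  158,200 zł × 12% = 18,984 zł

Excess of alternative floor tax over mainline income levy: 44,080 zł − 18,984 zł = 25,096 zł.

25,096 zł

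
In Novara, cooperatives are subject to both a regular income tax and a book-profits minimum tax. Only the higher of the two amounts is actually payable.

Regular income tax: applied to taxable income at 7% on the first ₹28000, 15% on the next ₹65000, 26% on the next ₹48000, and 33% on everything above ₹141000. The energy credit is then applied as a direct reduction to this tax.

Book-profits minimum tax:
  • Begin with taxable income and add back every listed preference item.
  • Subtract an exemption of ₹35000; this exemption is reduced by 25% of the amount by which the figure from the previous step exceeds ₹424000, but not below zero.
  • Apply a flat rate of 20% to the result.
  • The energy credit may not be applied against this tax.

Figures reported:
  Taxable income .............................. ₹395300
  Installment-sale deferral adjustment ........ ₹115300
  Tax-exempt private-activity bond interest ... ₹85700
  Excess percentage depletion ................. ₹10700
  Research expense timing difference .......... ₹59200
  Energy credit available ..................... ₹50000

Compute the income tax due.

₹133240

Book-profits minimum tax:
  Adjusted income: ₹395300 + ₹115300 + ₹85700 + ₹10700 + ₹59200 = ₹666200
  Exemption: 25% × (₹666200 − ₹424000) = ₹60550 ≥ ₹35000, so the exemption is fully phased out
  Base: ₹666200 − ₹0 = ₹666200
  ₹666200 × 20% = ₹133240

Regular income tax:
  ₹28000 × 7% = ₹1960
  ₹65000 × 15% = ₹9750
  ₹48000 × 26% = ₹12480
  ₹254300 × 33% = ₹83919
  → ₹108109
  Less energy credit ₹50000 → ₹58109

₹133240 > ₹58109, so the book-profits minimum tax is the binding amount.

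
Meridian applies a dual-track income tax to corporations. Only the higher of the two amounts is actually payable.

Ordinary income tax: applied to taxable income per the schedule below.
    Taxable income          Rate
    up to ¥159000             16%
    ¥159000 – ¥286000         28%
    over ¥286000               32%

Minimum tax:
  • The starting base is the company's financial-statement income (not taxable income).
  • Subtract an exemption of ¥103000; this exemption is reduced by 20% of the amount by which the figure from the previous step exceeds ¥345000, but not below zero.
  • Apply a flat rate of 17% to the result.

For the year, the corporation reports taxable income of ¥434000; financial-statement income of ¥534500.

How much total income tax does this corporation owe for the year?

¥108360

Minimum tax:
  Base (financial-statement income): ¥534500
  Exemption: ¥103000 − 20% × (¥534500 − ¥345000) = ¥103000 − ¥37900 = ¥65100
  Base: ¥534500 − ¥65100 = ¥469400
  ¥469400 × 17% = ¥79798

Ordinary income tax:
  ¥159000 × 16% = ¥25440
  ¥127000 × 28% = ¥35560
  ¥148000 × 32% = ¥47360
  → ¥108360

¥108360 > ¥79798, so the ordinary income tax governs.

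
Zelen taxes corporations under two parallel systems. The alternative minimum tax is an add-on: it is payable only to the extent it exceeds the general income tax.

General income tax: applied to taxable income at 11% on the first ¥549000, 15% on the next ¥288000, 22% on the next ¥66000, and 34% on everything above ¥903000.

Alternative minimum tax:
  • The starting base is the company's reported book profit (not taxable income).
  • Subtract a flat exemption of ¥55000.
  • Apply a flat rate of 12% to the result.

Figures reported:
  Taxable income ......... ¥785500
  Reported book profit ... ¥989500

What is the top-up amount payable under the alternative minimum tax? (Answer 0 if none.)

General income tax:
  ¥549000 × 11% = ¥60390
  ¥236500 × 15% = ¥35475
  → ¥95865

Alternative minimum tax:
  Base (reported book profit): ¥989500
  Less exemption ¥55000 → base ¥934500
  ¥934500 × 12% = ¥112140

Excess of alternative minimum tax over general income tax: ¥112140 − ¥95865 = ¥16275.

¥16275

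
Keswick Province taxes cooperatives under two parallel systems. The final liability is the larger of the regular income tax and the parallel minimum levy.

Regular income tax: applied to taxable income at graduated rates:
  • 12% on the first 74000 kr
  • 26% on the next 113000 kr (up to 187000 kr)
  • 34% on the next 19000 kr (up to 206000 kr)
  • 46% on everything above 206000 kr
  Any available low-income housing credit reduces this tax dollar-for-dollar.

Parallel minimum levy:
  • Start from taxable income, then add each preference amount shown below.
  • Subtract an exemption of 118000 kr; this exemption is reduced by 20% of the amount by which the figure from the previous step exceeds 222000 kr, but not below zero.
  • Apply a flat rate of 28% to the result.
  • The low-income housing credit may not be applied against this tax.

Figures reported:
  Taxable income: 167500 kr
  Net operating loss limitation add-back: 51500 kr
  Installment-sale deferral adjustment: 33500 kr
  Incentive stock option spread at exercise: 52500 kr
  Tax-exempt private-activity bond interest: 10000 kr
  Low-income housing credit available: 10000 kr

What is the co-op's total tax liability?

60368 kr

Parallel minimum levy:
  Adjusted income: 167500 kr + 51500 kr + 33500 kr + 52500 kr + 10000 kr = 315000 kr
  Exemption: 118000 kr − 20% × (315000 kr − 222000 kr) = 118000 kr − 18600 kr = 99400 kr
  Base: 315000 kr − 99400 kr = 215600 kr
  215600 kr × 28% = 60368 kr

Regular income tax:
  74000 kr × 12% = 8880 kr
  93500 kr × 26% = 24310 kr
  → 33190 kr
  Less low-income housing credit 10000 kr → 23190 kr

60368 kr > 23190 kr, so the parallel minimum levy is the binding amount.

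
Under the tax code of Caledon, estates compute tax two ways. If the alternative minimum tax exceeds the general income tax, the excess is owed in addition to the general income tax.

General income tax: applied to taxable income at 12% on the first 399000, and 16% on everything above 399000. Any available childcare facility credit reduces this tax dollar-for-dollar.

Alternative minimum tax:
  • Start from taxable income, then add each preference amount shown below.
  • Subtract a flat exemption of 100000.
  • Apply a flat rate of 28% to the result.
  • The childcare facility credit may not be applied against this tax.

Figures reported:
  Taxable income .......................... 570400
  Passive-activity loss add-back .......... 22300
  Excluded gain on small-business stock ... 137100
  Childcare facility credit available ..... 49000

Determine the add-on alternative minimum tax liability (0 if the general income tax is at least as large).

General income tax:
  399000 × 12% = 47880
  171400 × 16% = 27424
  → 75304
  Less childcare facility credit 49000 → 26304

Alternative minimum tax:
  Adjusted income: 570400 + 22300 + 137100 = 729800
  Less exemption 100000 → base 629800
  629800 × 28% = 176344

Excess of alternative minimum tax over general income tax: 176344 − 26304 = 150040.

150040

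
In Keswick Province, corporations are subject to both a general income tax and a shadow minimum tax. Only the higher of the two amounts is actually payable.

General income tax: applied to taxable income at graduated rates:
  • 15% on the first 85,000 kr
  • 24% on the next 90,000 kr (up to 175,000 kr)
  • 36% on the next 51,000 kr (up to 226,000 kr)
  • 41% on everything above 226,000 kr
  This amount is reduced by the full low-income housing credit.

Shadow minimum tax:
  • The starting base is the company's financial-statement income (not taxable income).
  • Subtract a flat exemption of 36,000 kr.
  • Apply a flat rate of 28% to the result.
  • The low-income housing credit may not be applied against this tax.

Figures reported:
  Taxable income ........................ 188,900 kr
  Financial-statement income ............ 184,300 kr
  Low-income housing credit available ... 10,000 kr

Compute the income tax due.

General income tax:
  85,000 kr × 15% = 12,750 kr
  90,000 kr × 24% = 21,600 kr
  13,900 kr × 36% = 5,004 kr
  → 39,354 kr
  Less low-income housing credit 10,000 kr → 29,354 kr

Shadow minimum tax:
  Base (financial-statement income): 184,300 kr
  Less exemption 36,000 kr → base 148,300 kr
  148,300 kr × 28% = 41,524 kr

41,524 kr > 29,354 kr, so the shadow minimum tax is the binding amount.

41,524 kr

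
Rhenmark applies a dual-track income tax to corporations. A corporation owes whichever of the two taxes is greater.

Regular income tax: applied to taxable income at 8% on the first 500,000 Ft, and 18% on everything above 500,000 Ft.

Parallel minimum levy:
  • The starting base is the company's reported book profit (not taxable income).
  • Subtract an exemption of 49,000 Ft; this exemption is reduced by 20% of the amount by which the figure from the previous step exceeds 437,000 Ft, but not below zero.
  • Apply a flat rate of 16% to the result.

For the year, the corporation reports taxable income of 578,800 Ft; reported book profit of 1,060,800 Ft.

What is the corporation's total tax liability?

169,728 Ft

Regular income tax:
  500,000 Ft × 8% = 40,000 Ft
  78,800 Ft × 18% = 14,184 Ft
  → 54,184 Ft

Parallel minimum levy:
  Base (reported book profit): 1,060,800 Ft
  Exemption: 20% × (1,060,800 Ft − 437,000 Ft) = 124,760 Ft ≥ 49,000 Ft, so the exemption is fully phased out
  Base: 1,060,800 Ft − 0 Ft = 1,060,800 Ft
  1,060,800 Ft × 16% = 169,728 Ft

169,728 Ft > 54,184 Ft, so the parallel minimum levy is the binding amount.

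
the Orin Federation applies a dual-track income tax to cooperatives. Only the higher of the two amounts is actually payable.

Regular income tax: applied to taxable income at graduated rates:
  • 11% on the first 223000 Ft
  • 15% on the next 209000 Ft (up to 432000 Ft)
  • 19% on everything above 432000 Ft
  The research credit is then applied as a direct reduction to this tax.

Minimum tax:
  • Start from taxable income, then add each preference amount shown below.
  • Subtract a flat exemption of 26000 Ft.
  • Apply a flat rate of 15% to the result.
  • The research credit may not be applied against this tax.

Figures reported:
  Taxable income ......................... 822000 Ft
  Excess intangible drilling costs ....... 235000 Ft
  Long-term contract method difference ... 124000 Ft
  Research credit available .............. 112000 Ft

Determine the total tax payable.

Minimum tax:
  Adjusted income: 822000 Ft + 235000 Ft + 124000 Ft = 1181000 Ft
  Less exemption 26000 Ft → base 1155000 Ft
  1155000 Ft × 15% = 173250 Ft

Regular income tax:
  223000 Ft × 11% = 24530 Ft
  209000 Ft × 15% = 31350 Ft
  390000 Ft × 19% = 74100 Ft
  → 129980 Ft
  Less research credit 112000 Ft → 17980 Ft

173250 Ft > 17980 Ft, so the minimum tax is the binding amount.

173250 Ft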